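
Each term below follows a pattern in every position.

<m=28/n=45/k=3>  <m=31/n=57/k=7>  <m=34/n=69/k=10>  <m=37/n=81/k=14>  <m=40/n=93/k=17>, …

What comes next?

M — +3 each step: 28, 31, 34, 37, 40 → 43.
N: +12 each step; 45, 57, 69, 81, 93 → 105.
K goes 3, 7, 10, 14, 17 → 21 (alternating steps +4, +3, +4, +3, …).
Combining the parts gives <m=43/n=105/k=21>.

<m=43/n=105/k=21>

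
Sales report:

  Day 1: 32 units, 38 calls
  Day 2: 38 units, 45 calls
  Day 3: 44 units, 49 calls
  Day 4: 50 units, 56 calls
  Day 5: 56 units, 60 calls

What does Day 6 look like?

62 units, 67 calls

For the units, +6 each step: 32, 38, 44, 50, 56 → 62.
Calls goes 38, 45, 49, 56, 60 → 67 (alternating steps +7, +4, +7, +4, …).
So the next row is 62 units, 67 calls.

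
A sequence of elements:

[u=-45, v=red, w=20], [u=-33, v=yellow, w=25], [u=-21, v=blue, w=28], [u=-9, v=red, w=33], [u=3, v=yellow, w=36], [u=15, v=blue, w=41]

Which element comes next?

For the u, +12 each step: -45, -33, -21, -9, 3, 15 → 27.
V: repeats red → yellow → blue, so red, yellow, blue, red, yellow, blue → red.
W: alternating steps +5, +3, +5, +3, …; 20, 25, 28, 33, 36, 41 → 44.
Combining the parts gives [u=27, v=red, w=44].

[u=27, v=red, w=44]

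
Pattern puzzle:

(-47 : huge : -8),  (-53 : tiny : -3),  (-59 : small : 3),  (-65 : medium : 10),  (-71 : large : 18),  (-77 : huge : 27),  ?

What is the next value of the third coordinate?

37

For the first coordinate, −6 each step: -47, -53, -59, -65, -71, -77 → -83.
Size: repeats huge → tiny → small → medium → large, so huge, tiny, small, medium, large, huge → tiny.
Third coordinate: differences are 5, 6, 7, … (increasing by 1 each time), so -8, -3, 3, 10, 18, 27 → 37.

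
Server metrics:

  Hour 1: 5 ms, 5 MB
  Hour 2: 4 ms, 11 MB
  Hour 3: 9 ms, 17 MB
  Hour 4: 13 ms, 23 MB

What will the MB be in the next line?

29

MB — +6 each step: 5, 11, 17, 23 → 29.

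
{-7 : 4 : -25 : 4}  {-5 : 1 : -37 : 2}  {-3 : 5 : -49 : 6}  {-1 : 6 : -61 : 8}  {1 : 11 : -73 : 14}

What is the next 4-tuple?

For the first coordinate, +2 each step: -7, -5, -3, -1, 1 → 3.
Second coordinate: each term is the sum of the two before it; 4, 1, 5, 6, 11 → 17.
Third coordinate: −12 each step; -25, -37, -49, -61, -73 → -85.
For the fourth coordinate, each term is the sum of the two before it: 4, 2, 6, 8, 14 → 22.
Putting it together: {3 : 17 : -85 : 22}.

{3 : 17 : -85 : 22}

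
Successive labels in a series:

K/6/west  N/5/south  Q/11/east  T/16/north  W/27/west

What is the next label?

Z/43/south

Letter goes K, N, Q, T, W → Z (letters move forward 3 places in the alphabet).
Second component: each term is the sum of the two before it; 6, 5, 11, 16, 27 → 43.
Direction: repeats west → south → east → north, so west, south, east, north, west → south.
So the next label is Z/43/south.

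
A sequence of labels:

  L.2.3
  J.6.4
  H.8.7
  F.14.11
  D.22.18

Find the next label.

B.36.29

Letter — letters move back 2 places in the alphabet: L, J, H, F, D → B.
Second component: 2, 6, 8, 14, 22 → 36 (each term is the sum of the two before it).
Third component: 3, 4, 7, 11, 18 → 29 (each term is the sum of the two before it).
Combining the parts gives B.36.29.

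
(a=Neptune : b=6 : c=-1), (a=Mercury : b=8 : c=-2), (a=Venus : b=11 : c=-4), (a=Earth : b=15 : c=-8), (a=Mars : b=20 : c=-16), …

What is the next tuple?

A — runs through the planets Mercury→Neptune: Neptune, Mercury, Venus, Earth, Mars → Jupiter.
For the b, differences are 2, 3, 4, … (increasing by 1 each time): 6, 8, 11, 15, 20 → 26.
C: -1, -2, -4, -8, -16 → -32 (×2 each step).
So the next tuple is (a=Jupiter : b=26 : c=-32).

(a=Jupiter : b=26 : c=-32)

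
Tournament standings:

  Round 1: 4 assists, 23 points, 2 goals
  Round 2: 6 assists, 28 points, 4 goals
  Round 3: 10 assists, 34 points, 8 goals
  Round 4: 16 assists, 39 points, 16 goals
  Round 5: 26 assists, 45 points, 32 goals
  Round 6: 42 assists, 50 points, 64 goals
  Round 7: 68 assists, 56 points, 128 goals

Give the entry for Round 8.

110 assists, 61 points, 256 goals

For the assists, each term is the sum of the two before it: 4, 6, 10, 16, 26, 42, 68 → 110.
Points goes 23, 28, 34, 39, 45, 50, 56 → 61 (alternating steps +5, +6, +5, +6, …).
Goals: 2, 4, 8, 16, 32, 64, 128 → 256 (×2 each step).
So the next line is 110 assists, 61 points, 256 goals.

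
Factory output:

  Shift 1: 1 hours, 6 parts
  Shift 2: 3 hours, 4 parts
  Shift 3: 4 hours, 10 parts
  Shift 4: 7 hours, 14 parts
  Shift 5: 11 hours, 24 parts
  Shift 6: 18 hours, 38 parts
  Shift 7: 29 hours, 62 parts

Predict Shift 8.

47 hours, 100 parts

Hours: each term is the sum of the two before it, so 1, 3, 4, 7, 11, 18, 29 → 47.
Parts: each term is the sum of the two before it, so 6, 4, 10, 14, 24, 38, 62 → 100.
So the next record is 47 hours, 100 parts.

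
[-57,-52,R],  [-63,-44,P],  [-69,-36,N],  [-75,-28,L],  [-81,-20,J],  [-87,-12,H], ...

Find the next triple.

[-93,-4,F]

For the first slot, −6 each step: -57, -63, -69, -75, -81, -87 → -93.
Second slot goes -52, -44, -36, -28, -20, -12 → -4 (+8 each step).
Letter: R, P, N, L, J, H → F (letters move back 2 places in the alphabet).
So the next triple is [-93,-4,F].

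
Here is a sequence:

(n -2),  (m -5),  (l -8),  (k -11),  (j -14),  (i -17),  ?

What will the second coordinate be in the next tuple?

-20

Letter goes n, m, l, k, j, i → h (letters move back 1 place in the alphabet).
Second coordinate: −3 each step; -2, -5, -8, -11, -14, -17 → -20.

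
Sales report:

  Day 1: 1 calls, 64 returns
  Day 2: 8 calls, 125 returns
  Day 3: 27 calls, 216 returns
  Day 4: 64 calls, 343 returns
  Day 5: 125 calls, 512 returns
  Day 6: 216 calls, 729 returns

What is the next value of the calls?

Calls: perfect cubes: 1³, 2³, 3³, …, so 1, 8, 27, 64, 125, 216 → 343.
Returns goes 64, 125, 216, 343, 512, 729 → 1000 (perfect cubes: 4³, 5³, 6³, …).

343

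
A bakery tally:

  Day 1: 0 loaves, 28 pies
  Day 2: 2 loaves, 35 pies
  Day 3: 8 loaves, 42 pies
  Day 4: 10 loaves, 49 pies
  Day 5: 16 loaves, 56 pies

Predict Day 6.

For the loaves, alternating steps +2, +6, +2, +6, …: 0, 2, 8, 10, 16 → 18.
Pies: 28, 35, 42, 49, 56 → 63 (+7 each step).
So the next record is 18 loaves, 63 pies.

18 loaves, 63 pies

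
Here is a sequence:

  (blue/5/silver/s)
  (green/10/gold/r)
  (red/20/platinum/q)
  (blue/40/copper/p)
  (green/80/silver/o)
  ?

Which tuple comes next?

Colour goes blue, green, red, blue, green → red (repeats blue → green → red).
Second part: ×2 each step; 5, 10, 20, 40, 80 → 160.
Metal — repeats silver → gold → platinum → copper: silver, gold, platinum, copper, silver → gold.
Letter: letters move back 1 place in the alphabet, so s, r, q, p, o → n.
Combining the parts gives (red/160/gold/n).

(red/160/gold/n)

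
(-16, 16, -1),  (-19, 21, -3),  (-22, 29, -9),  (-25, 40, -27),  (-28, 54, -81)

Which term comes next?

(-31, 71, -243)

First value: −3 each step, so -16, -19, -22, -25, -28 → -31.
Second value goes 16, 21, 29, 40, 54 → 71 (differences are 5, 8, 11, … (increasing by 3 each time)).
Third value goes -1, -3, -9, -27, -81 → -243 (×3 each step).
Combining the parts gives (-31, 71, -243).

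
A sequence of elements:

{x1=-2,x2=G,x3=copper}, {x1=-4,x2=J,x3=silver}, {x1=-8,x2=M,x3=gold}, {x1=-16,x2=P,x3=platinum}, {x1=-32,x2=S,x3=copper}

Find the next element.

{x1=-64,x2=V,x3=silver}

For the x1, ×2 each step: -2, -4, -8, -16, -32 → -64.
X2 — letters move forward 3 places in the alphabet: G, J, M, P, S → V.
X3: repeats copper → silver → gold → platinum; copper, silver, gold, platinum, copper → silver.
So the next element is {x1=-64,x2=V,x3=silver}.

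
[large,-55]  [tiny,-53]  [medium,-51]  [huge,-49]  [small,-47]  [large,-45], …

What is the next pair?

[tiny,-43]

For the size, repeats large → tiny → medium → huge → small: large, tiny, medium, huge, small, large → tiny.
Second entry — +2 each step: -55, -53, -51, -49, -47, -45 → -43.
So the next pair is [tiny,-43].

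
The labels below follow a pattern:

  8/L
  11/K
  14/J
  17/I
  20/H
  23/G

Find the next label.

For the first component, +3 each step: 8, 11, 14, 17, 20, 23 → 26.
Letter: letters move back 1 place in the alphabet; L, K, J, I, H, G → F.
Combining the parts gives 26/F.

26/F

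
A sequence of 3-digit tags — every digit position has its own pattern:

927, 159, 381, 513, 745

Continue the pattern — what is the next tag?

First digit: 9, 1, 3, 5, 7 → 9 (+2 each step, mod 10).
Second digit — +3 each step, mod 10: 2, 5, 8, 1, 4 → 7.
For the third digit, +2 each step, mod 10: 7, 9, 1, 3, 5 → 7.
Putting it together: 977.

977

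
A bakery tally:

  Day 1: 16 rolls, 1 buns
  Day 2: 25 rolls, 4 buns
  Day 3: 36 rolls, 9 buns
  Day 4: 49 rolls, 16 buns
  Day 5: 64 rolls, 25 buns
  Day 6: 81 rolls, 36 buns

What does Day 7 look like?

100 rolls, 49 buns

Rolls: 16, 25, 36, 49, 64, 81 → 100 (perfect squares: 4², 5², 6², …).
Buns: perfect squares: 1², 2², 3², …, so 1, 4, 9, 16, 25, 36 → 49.
Putting it together: 100 rolls, 49 buns.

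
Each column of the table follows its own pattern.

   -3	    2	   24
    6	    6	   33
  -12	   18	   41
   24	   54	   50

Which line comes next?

-48  162  58

First component — ×(-2) each step: -3, 6, -12, 24 → -48.
Second component goes 2, 6, 18, 54 → 162 (×3 each step).
Third component: 24, 33, 41, 50 → 58 (alternating steps +9, +8, +9, +8, …).
Combining the parts gives -48  162  58.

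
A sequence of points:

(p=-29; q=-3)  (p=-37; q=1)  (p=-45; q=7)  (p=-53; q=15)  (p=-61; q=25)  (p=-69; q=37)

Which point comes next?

(p=-77; q=51)

P — −8 each step: -29, -37, -45, -53, -61, -69 → -77.
For the q, differences are 4, 6, 8, … (increasing by 2 each time): -3, 1, 7, 15, 25, 37 → 51.
Combining the parts gives (p=-77; q=51).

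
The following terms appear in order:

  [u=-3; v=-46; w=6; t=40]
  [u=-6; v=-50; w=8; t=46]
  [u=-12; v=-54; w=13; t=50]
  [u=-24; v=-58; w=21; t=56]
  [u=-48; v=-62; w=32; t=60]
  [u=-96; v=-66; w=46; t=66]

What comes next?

[u=-192; v=-70; w=63; t=70]

U: ×2 each step, so -3, -6, -12, -24, -48, -96 → -192.
V: −4 each step, so -46, -50, -54, -58, -62, -66 → -70.
W — differences are 2, 5, 8, … (increasing by 3 each time): 6, 8, 13, 21, 32, 46 → 63.
For the t, alternating steps +6, +4, +6, +4, …: 40, 46, 50, 56, 60, 66 → 70.
Combining the parts gives [u=-192; v=-70; w=63; t=70].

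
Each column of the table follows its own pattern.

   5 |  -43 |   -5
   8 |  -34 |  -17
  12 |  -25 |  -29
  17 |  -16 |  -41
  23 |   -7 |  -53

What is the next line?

First component: differences are 3, 4, 5, … (increasing by 1 each time), so 5, 8, 12, 17, 23 → 30.
Second component goes -43, -34, -25, -16, -7 → 2 (+9 each step).
Third component: -5, -17, -29, -41, -53 → -65 (−12 each step).
So the next line is 30  2  -65.

30  2  -65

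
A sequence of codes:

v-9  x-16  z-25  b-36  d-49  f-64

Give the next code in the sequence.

Letter: letters move forward 2 places in the alphabet, wrapping Z→A, so v, x, z, b, d, f → h.
Second component: perfect squares: 3², 4², 5², …; 9, 16, 25, 36, 49, 64 → 81.
Combining the parts gives h-81.

h-81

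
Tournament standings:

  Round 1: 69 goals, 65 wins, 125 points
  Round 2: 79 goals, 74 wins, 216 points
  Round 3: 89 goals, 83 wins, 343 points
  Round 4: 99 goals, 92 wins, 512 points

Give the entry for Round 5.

109 goals, 101 wins, 729 points

Goals — +10 each step: 69, 79, 89, 99 → 109.
Wins goes 65, 74, 83, 92 → 101 (+9 each step).
For the points, perfect cubes: 5³, 6³, 7³, …: 125, 216, 343, 512 → 729.
Putting it together: 109 goals, 101 wins, 729 points.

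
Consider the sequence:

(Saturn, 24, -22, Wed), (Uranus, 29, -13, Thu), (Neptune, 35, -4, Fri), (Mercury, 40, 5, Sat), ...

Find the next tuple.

Planet: runs through the planets Mercury→Neptune; Saturn, Uranus, Neptune, Mercury → Venus.
Second slot: alternating steps +5, +6, +5, +6, …; 24, 29, 35, 40 → 46.
Third slot: -22, -13, -4, 5 → 14 (+9 each step).
Day: Wed, Thu, Fri, Sat → Sun (runs through the weekdays Mon→Sun).
Combining the parts gives (Venus, 46, 14, Sun).

(Venus, 46, 14, Sun)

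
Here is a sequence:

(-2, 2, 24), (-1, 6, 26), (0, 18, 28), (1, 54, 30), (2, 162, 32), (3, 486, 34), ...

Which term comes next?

(4, 1458, 36)

First entry — +1 each step: -2, -1, 0, 1, 2, 3 → 4.
Second entry — ×3 each step: 2, 6, 18, 54, 162, 486 → 1458.
Third entry: 24, 26, 28, 30, 32, 34 → 36 (+2 each step).
Putting it together: (4, 1458, 36).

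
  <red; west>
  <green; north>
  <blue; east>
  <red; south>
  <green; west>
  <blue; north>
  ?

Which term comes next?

<red; east>

Colour goes red, green, blue, red, green, blue → red (repeats red → green → blue).
Direction goes west, north, east, south, west, north → east (repeats west → north → east → south).
So the next term is <red; east>.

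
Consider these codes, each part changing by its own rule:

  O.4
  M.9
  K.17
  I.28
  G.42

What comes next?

Letter: O, M, K, I, G → E (letters move back 2 places in the alphabet).
Second component: differences are 5, 8, 11, … (increasing by 3 each time), so 4, 9, 17, 28, 42 → 59.
So the next code is E.59.

E.59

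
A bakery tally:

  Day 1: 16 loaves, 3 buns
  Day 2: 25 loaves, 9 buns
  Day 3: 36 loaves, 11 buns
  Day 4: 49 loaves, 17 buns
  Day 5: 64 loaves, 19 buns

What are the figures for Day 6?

81 loaves, 25 buns

Loaves — perfect squares: 4², 5², 6², …: 16, 25, 36, 49, 64 → 81.
Buns goes 3, 9, 11, 17, 19 → 25 (alternating steps +6, +2, +6, +2, …).
Putting it together: 81 loaves, 25 buns.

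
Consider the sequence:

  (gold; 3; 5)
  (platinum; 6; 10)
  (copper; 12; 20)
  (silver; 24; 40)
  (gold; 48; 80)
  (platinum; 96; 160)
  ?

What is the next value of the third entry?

Third entry goes 5, 10, 20, 40, 80, 160 → 320 (×2 each step).

320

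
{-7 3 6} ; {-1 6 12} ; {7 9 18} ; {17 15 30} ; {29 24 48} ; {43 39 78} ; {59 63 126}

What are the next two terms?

For the first slot, differences are 6, 8, 10, … (increasing by 2 each time): -7, -1, 7, 17, 29, 43, 59 → 77 → 97.
Second slot: each term is the sum of the two before it; 3, 6, 9, 15, 24, 39, 63 → 102 → 165.
Third slot: always 2 × the second slot, so 6, 12, 18, 30, 48, 78, 126 → 204 → 330.
So the next two terms are {77 102 204} and {97 165 330}.

{77 102 204}, {97 165 330}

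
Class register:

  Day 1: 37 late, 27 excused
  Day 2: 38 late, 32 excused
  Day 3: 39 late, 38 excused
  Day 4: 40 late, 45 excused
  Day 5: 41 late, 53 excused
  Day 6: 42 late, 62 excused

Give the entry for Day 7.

Late: +1 each step, so 37, 38, 39, 40, 41, 42 → 43.
Excused: 27, 32, 38, 45, 53, 62 → 72 (differences are 5, 6, 7, … (increasing by 1 each time)).
So the next record is 43 late, 72 excused.

43 late, 72 excused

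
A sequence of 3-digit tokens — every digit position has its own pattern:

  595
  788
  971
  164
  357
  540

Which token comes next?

First digit: 5, 7, 9, 1, 3, 5 → 7 (+2 each step, mod 10).
Second digit: −1 each step, mod 10; 9, 8, 7, 6, 5, 4 → 3.
Third digit: +3 each step, mod 10; 5, 8, 1, 4, 7, 0 → 3.
Combining the parts gives 733.

733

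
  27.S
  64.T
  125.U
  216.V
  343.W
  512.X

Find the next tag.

First component goes 27, 64, 125, 216, 343, 512 → 729 (perfect cubes: 3³, 4³, 5³, …).
For the letter, letters move forward 1 place in the alphabet: S, T, U, V, W, X → Y.
Combining the parts gives 729.Y.

729.Y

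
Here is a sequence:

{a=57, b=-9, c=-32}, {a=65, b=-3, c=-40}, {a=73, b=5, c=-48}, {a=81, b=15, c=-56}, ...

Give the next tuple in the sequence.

{a=89, b=27, c=-64}

A: +8 each step; 57, 65, 73, 81 → 89.
B goes -9, -3, 5, 15 → 27 (differences are 6, 8, 10, … (increasing by 2 each time)).
C: -32, -40, -48, -56 → -64 (−8 each step).
Combining the parts gives {a=89, b=27, c=-64}.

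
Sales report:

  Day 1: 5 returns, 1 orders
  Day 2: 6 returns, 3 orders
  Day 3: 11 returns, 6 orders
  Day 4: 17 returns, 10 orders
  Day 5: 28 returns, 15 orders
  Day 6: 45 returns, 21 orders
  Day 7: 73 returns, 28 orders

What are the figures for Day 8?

Returns goes 5, 6, 11, 17, 28, 45, 73 → 118 (each term is the sum of the two before it).
Orders goes 1, 3, 6, 10, 15, 21, 28 → 36 (differences are 2, 3, 4, … (increasing by 1 each time)).
Combining the parts gives 118 returns, 36 orders.

118 returns, 36 orders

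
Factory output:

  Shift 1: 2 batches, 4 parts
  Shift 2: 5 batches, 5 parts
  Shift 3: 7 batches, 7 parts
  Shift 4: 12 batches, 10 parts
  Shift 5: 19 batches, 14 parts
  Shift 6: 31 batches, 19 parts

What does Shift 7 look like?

50 batches, 25 parts

For the batches, each term is the sum of the two before it: 2, 5, 7, 12, 19, 31 → 50.
Parts: 4, 5, 7, 10, 14, 19 → 25 (differences are 1, 2, 3, … (increasing by 1 each time)).
So the next record is 50 batches, 25 parts.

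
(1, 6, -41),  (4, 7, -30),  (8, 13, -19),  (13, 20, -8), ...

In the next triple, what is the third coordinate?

Third coordinate goes -41, -30, -19, -8 → 3 (+11 each step).

3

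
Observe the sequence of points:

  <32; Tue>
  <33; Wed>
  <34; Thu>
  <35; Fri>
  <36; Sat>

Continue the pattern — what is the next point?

<37; Sun>

First coordinate: 32, 33, 34, 35, 36 → 37 (+1 each step).
For the day, runs through the weekdays Mon→Sun: Tue, Wed, Thu, Fri, Sat → Sun.
Putting it together: <37; Sun>.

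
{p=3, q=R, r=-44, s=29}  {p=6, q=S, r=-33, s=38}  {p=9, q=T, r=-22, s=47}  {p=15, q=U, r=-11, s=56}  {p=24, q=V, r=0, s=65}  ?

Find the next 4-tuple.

{p=39, q=W, r=11, s=74}

P: each term is the sum of the two before it, so 3, 6, 9, 15, 24 → 39.
Q: letters move forward 1 place in the alphabet; R, S, T, U, V → W.
R — +11 each step: -44, -33, -22, -11, 0 → 11.
S: +9 each step, so 29, 38, 47, 56, 65 → 74.
Putting it together: {p=39, q=W, r=11, s=74}.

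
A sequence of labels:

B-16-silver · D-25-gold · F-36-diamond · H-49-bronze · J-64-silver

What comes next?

Letter: B, D, F, H, J → L (letters move forward 2 places in the alphabet).
Second component — perfect squares: 4², 5², 6², …: 16, 25, 36, 49, 64 → 81.
Rank: silver, gold, diamond, bronze, silver → gold (repeats silver → gold → diamond → bronze).
Putting it together: L-81-gold.

L-81-gold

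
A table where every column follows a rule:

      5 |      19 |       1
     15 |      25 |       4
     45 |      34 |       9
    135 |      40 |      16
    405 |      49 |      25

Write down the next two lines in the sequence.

1215  55  36; 3645  64  49

First component goes 5, 15, 45, 135, 405 → 1215 → 3645 (×3 each step).
Second component: alternating steps +6, +9, +6, +9, …; 19, 25, 34, 40, 49 → 55 → 64.
Third component: perfect squares: 1², 2², 3², …; 1, 4, 9, 16, 25 → 36 → 49.
Putting the parts together: 1215  55  36 and then 3645  64  49.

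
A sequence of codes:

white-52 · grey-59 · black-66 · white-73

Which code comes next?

grey-80

For the shade, repeats white → grey → black: white, grey, black, white → grey.
Second component goes 52, 59, 66, 73 → 80 (+7 each step).
Putting it together: grey-80.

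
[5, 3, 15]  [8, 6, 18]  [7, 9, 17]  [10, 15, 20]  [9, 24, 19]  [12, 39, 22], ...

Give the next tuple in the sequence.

[11, 63, 21]

First part: alternating steps +3, −1, +3, −1, …, so 5, 8, 7, 10, 9, 12 → 11.
Second part goes 3, 6, 9, 15, 24, 39 → 63 (each term is the sum of the two before it).
Third part: always 10 more than the first part, so 15, 18, 17, 20, 19, 22 → 21.
Putting it together: [11, 63, 21].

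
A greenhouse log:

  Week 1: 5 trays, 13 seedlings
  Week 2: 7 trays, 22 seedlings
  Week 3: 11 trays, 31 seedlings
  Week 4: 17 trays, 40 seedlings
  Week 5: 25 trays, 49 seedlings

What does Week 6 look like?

35 trays, 58 seedlings

Trays: differences are 2, 4, 6, … (increasing by 2 each time), so 5, 7, 11, 17, 25 → 35.
Seedlings: +9 each step, so 13, 22, 31, 40, 49 → 58.
Combining the parts gives 35 trays, 58 seedlings.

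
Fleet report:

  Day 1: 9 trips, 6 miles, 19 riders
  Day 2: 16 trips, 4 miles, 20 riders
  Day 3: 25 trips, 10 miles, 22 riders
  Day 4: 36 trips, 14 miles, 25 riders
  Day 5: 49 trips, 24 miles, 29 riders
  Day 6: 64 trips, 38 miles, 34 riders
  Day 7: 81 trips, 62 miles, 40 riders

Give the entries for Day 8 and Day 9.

Trips goes 9, 16, 25, 36, 49, 64, 81 → 100 → 121 (perfect squares: 3², 4², 5², …).
Miles — each term is the sum of the two before it: 6, 4, 10, 14, 24, 38, 62 → 100 → 162.
Riders: differences are 1, 2, 3, … (increasing by 1 each time); 19, 20, 22, 25, 29, 34, 40 → 47 → 55.
Putting the parts together: 100 trips, 100 miles, 47 riders and then 121 trips, 162 miles, 55 riders.

100 trips, 100 miles, 47 riders; 121 trips, 162 miles, 55 riders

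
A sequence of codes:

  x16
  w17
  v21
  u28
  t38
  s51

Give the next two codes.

Letter: letters move back 1 place in the alphabet; x, w, v, u, t, s → r → q.
Second component goes 16, 17, 21, 28, 38, 51 → 67 → 86 (differences are 1, 4, 7, … (increasing by 3 each time)).
Putting the parts together: r67 and then q86.

r67, q86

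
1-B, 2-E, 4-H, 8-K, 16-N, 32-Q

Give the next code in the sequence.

64-T

First component goes 1, 2, 4, 8, 16, 32 → 64 (×2 each step).
Letter goes B, E, H, K, N, Q → T (letters move forward 3 places in the alphabet).
So the next code is 64-T.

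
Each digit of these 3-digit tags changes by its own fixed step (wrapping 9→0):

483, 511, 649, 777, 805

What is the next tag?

For the first digit, +1 each step, mod 10: 4, 5, 6, 7, 8 → 9.
Second digit: +3 each step, mod 10, so 8, 1, 4, 7, 0 → 3.
Third digit: −2 each step, mod 10, so 3, 1, 9, 7, 5 → 3.
Putting it together: 933.

933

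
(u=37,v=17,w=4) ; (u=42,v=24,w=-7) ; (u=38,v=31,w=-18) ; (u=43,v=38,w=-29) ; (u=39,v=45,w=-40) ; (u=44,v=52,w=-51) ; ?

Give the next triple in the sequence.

U: alternating steps +5, −4, +5, −4, …; 37, 42, 38, 43, 39, 44 → 40.
V: 17, 24, 31, 38, 45, 52 → 59 (+7 each step).
W: 4, -7, -18, -29, -40, -51 → -62 (−11 each step).
Putting it together: (u=40,v=59,w=-62).

(u=40,v=59,w=-62)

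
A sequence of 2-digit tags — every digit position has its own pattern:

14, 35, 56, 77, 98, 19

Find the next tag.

30

First digit: +2 each step, mod 10; 1, 3, 5, 7, 9, 1 → 3.
Second digit: 4, 5, 6, 7, 8, 9 → 0 (+1 each step, mod 10).
Putting it together: 30.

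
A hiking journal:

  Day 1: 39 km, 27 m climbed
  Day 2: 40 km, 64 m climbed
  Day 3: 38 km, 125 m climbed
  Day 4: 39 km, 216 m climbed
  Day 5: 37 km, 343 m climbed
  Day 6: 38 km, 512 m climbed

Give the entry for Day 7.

Km: alternating steps +1, −2, +1, −2, …; 39, 40, 38, 39, 37, 38 → 36.
M climbed: perfect cubes: 3³, 4³, 5³, …, so 27, 64, 125, 216, 343, 512 → 729.
Combining the parts gives 36 km, 729 m climbed.

36 km, 729 m climbed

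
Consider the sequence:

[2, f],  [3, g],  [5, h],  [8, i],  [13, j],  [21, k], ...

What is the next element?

For the first slot, each term is the sum of the two before it: 2, 3, 5, 8, 13, 21 → 34.
For the letter, letters move forward 1 place in the alphabet: f, g, h, i, j, k → l.
Combining the parts gives [34, l].

[34, l]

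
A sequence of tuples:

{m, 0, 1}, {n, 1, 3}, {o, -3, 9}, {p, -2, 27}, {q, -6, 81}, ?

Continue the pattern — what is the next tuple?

{r, -5, 243}

Letter goes m, n, o, p, q → r (letters move forward 1 place in the alphabet).
Second slot: alternating steps +1, −4, +1, −4, …; 0, 1, -3, -2, -6 → -5.
Third slot: 1, 3, 9, 27, 81 → 243 (×3 each step).
Putting it together: {r, -5, 243}.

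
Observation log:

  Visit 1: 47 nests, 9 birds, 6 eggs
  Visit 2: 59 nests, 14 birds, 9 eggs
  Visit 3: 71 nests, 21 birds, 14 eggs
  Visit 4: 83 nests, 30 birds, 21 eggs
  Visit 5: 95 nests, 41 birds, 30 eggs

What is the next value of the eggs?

41

For the birds, differences are 5, 7, 9, … (increasing by 2 each time): 9, 14, 21, 30, 41 → 54.
Eggs: always the previous value of the birds, so 6, 9, 14, 21, 30 → 41.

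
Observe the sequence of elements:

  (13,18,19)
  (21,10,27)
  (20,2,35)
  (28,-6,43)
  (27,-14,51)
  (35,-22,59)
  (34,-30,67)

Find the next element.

(42,-38,75)

First coordinate — alternating steps +8, −1, +8, −1, …: 13, 21, 20, 28, 27, 35, 34 → 42.
Second coordinate goes 18, 10, 2, -6, -14, -22, -30 → -38 (−8 each step).
Third coordinate goes 19, 27, 35, 43, 51, 59, 67 → 75 (together with the second coordinate always sums to 37).
So the next element is (42,-38,75).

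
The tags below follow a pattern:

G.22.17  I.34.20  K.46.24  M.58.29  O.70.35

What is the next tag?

Q.82.42

Letter — letters move forward 2 places in the alphabet: G, I, K, M, O → Q.
Second component — +12 each step: 22, 34, 46, 58, 70 → 82.
Third component: 17, 20, 24, 29, 35 → 42 (differences are 3, 4, 5, … (increasing by 1 each time)).
So the next tag is Q.82.42.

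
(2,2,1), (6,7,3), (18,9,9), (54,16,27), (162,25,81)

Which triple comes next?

(486,41,243)

First value: 2, 6, 18, 54, 162 → 486 (×3 each step).
Second value goes 2, 7, 9, 16, 25 → 41 (each term is the sum of the two before it).
Third value: ×3 each step; 1, 3, 9, 27, 81 → 243.
Putting it together: (486,41,243).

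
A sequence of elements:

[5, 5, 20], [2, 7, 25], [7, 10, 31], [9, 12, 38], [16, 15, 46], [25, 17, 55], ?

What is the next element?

First component: each term is the sum of the two before it, so 5, 2, 7, 9, 16, 25 → 41.
For the second component, alternating steps +2, +3, +2, +3, …: 5, 7, 10, 12, 15, 17 → 20.
Third component: differences are 5, 6, 7, … (increasing by 1 each time); 20, 25, 31, 38, 46, 55 → 65.
Putting it together: [41, 20, 65].

[41, 20, 65]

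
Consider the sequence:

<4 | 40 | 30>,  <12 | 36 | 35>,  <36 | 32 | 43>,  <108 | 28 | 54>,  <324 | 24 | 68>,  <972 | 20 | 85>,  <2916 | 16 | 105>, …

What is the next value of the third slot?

Third slot: 30, 35, 43, 54, 68, 85, 105 → 128 (differences are 5, 8, 11, … (increasing by 3 each time)).

128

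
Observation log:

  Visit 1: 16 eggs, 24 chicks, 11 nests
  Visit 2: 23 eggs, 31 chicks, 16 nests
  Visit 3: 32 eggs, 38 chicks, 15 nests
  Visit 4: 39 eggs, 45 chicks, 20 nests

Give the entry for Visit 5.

48 eggs, 52 chicks, 19 nests

Eggs: alternating steps +7, +9, +7, +9, …; 16, 23, 32, 39 → 48.
Chicks: 24, 31, 38, 45 → 52 (+7 each step).
Nests: 11, 16, 15, 20 → 19 (alternating steps +5, −1, +5, −1, …).
Combining the parts gives 48 eggs, 52 chicks, 19 nests.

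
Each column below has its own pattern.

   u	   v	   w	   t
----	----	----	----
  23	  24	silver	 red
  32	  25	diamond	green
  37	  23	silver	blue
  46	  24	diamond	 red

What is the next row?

51  22  silver  green

Column u: alternating steps +9, +5, +9, +5, …; 23, 32, 37, 46 → 51.
Column v — alternating steps +1, −2, +1, −2, …: 24, 25, 23, 24 → 22.
Column w: alternates silver ↔ diamond, so silver, diamond, silver, diamond → silver.
For the column t, repeats red → green → blue: red, green, blue, red → green.
So the next row is 51  22  silver  green.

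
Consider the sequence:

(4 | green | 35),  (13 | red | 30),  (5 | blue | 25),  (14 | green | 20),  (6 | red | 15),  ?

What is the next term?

For the first value, alternating steps +9, −8, +9, −8, …: 4, 13, 5, 14, 6 → 15.
Colour goes green, red, blue, green, red → blue (repeats green → red → blue).
Third value: 35, 30, 25, 20, 15 → 10 (−5 each step).
So the next term is (15 | blue | 10).

(15 | blue | 10)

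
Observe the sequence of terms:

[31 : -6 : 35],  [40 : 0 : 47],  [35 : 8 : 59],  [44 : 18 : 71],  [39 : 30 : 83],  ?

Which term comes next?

First component: alternating steps +9, −5, +9, −5, …, so 31, 40, 35, 44, 39 → 48.
Second component: differences are 6, 8, 10, … (increasing by 2 each time); -6, 0, 8, 18, 30 → 44.
Third component: 35, 47, 59, 71, 83 → 95 (+12 each step).
Combining the parts gives [48 : 44 : 95].

[48 : 44 : 95]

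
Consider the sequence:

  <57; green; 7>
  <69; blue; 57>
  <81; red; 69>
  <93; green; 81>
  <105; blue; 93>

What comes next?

For the first value, +12 each step: 57, 69, 81, 93, 105 → 117.
Colour: repeats green → blue → red; green, blue, red, green, blue → red.
Third value: always the previous value of the first value, so 7, 57, 69, 81, 93 → 105.
Combining the parts gives <117; red; 105>.

<117; red; 105>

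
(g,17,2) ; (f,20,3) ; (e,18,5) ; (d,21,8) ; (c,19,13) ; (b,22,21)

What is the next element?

(a,20,34)

Letter goes g, f, e, d, c, b → a (letters move back 1 place in the alphabet).
Second entry: alternating steps +3, −2, +3, −2, …, so 17, 20, 18, 21, 19, 22 → 20.
For the third entry, each term is the sum of the two before it: 2, 3, 5, 8, 13, 21 → 34.
So the next element is (a,20,34).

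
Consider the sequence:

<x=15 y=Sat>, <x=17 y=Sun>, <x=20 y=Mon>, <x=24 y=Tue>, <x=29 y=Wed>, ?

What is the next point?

<x=35 y=Thu>

For the x, differences are 2, 3, 4, … (increasing by 1 each time): 15, 17, 20, 24, 29 → 35.
For the y, runs through the weekdays Mon→Sun: Sat, Sun, Mon, Tue, Wed → Thu.
So the next point is <x=35 y=Thu>.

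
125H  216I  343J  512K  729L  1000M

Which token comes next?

First component — perfect cubes: 5³, 6³, 7³, …: 125, 216, 343, 512, 729, 1000 → 1331.
Letter — letters move forward 1 place in the alphabet: H, I, J, K, L, M → N.
Combining the parts gives 1331N.

1331N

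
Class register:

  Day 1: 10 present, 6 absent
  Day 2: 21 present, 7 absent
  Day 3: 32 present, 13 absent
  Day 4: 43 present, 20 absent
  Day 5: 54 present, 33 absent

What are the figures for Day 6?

65 present, 53 absent

For the present, +11 each step: 10, 21, 32, 43, 54 → 65.
Absent: 6, 7, 13, 20, 33 → 53 (each term is the sum of the two before it).
Putting it together: 65 present, 53 absent.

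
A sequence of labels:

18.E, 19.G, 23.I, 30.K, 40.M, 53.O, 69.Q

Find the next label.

First component goes 18, 19, 23, 30, 40, 53, 69 → 88 (differences are 1, 4, 7, … (increasing by 3 each time)).
Letter: letters move forward 2 places in the alphabet; E, G, I, K, M, O, Q → S.
Putting it together: 88.S.

88.S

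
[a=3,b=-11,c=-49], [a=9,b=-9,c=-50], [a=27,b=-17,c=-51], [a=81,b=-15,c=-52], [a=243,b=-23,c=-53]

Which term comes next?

A: 3, 9, 27, 81, 243 → 729 (×3 each step).
For the b, alternating steps +2, −8, +2, −8, …: -11, -9, -17, -15, -23 → -21.
C: -49, -50, -51, -52, -53 → -54 (−1 each step).
So the next term is [a=729,b=-21,c=-54].

[a=729,b=-21,c=-54]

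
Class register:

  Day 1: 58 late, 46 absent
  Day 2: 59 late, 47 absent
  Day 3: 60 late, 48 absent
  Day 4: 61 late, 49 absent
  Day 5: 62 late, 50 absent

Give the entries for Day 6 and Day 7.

63 late, 51 absent; 64 late, 52 absent

Late: 58, 59, 60, 61, 62 → 63 → 64 (+1 each step).
Absent — always 12 less than the late: 46, 47, 48, 49, 50 → 51 → 52.
Putting the parts together: 63 late, 51 absent and then 64 late, 52 absent.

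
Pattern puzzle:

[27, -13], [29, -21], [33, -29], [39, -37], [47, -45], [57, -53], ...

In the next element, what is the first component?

69

For the first component, differences are 2, 4, 6, … (increasing by 2 each time): 27, 29, 33, 39, 47, 57 → 69.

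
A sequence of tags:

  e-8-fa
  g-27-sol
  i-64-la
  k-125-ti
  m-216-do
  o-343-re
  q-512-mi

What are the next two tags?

s-729-fa, u-1000-sol

Letter — letters move forward 2 places in the alphabet: e, g, i, k, m, o, q → s → u.
Second component goes 8, 27, 64, 125, 216, 343, 512 → 729 → 1000 (perfect cubes: 2³, 3³, 4³, …).
Note goes fa, sol, la, ti, do, re, mi → fa → sol (runs through the solfège scale do→ti).
So the next two tags are s-729-fa and u-1000-sol.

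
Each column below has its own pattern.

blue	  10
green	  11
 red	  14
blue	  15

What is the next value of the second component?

18

Second component: alternating steps +1, +3, +1, +3, …, so 10, 11, 14, 15 → 18.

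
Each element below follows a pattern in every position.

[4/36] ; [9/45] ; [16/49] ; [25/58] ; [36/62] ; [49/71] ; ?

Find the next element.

For the first slot, perfect squares: 2², 3², 4², …: 4, 9, 16, 25, 36, 49 → 64.
Second slot goes 36, 45, 49, 58, 62, 71 → 75 (alternating steps +9, +4, +9, +4, …).
Putting it together: [64/75].

[64/75]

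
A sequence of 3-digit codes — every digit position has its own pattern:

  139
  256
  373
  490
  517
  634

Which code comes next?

751

For the first digit, +1 each step, mod 10: 1, 2, 3, 4, 5, 6 → 7.
Second digit goes 3, 5, 7, 9, 1, 3 → 5 (+2 each step, mod 10).
For the third digit, −3 each step, mod 10: 9, 6, 3, 0, 7, 4 → 1.
Combining the parts gives 751.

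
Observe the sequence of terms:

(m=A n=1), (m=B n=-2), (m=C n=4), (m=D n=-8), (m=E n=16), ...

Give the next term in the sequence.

(m=F n=-32)

M: letters move forward 1 place in the alphabet, so A, B, C, D, E → F.
N — ×(-2) each step: 1, -2, 4, -8, 16 → -32.
So the next term is (m=F n=-32).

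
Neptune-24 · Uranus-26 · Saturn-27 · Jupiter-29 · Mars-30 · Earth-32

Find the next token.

Venus-33

Planet goes Neptune, Uranus, Saturn, Jupiter, Mars, Earth → Venus (runs backward through the planets Mercury→Neptune).
For the second component, alternating steps +2, +1, +2, +1, …: 24, 26, 27, 29, 30, 32 → 33.
Combining the parts gives Venus-33.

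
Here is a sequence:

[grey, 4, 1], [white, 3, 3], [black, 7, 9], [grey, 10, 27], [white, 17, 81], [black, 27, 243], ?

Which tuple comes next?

[grey, 44, 729]

For the shade, repeats grey → white → black: grey, white, black, grey, white, black → grey.
Second component — each term is the sum of the two before it: 4, 3, 7, 10, 17, 27 → 44.
Third component: 1, 3, 9, 27, 81, 243 → 729 (×3 each step).
So the next tuple is [grey, 44, 729].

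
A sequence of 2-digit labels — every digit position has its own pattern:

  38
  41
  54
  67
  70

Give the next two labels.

83, 96

First digit: +1 each step, mod 10, so 3, 4, 5, 6, 7 → 8 → 9.
Second digit goes 8, 1, 4, 7, 0 → 3 → 6 (+3 each step, mod 10).
Putting the parts together: 83 and then 96.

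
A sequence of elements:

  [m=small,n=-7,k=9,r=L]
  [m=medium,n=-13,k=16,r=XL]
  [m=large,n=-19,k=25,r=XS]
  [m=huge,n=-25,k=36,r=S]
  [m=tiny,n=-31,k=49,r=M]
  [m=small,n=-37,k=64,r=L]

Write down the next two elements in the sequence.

[m=medium,n=-43,k=81,r=XL], [m=large,n=-49,k=100,r=XS]

M — repeats small → medium → large → huge → tiny: small, medium, large, huge, tiny, small → medium → large.
N: −6 each step, so -7, -13, -19, -25, -31, -37 → -43 → -49.
K: 9, 16, 25, 36, 49, 64 → 81 → 100 (perfect squares: 3², 4², 5², …).
R: repeats L → XL → XS → S → M, so L, XL, XS, S, M, L → XL → XS.
Putting the parts together: [m=medium,n=-43,k=81,r=XL] and then [m=large,n=-49,k=100,r=XS].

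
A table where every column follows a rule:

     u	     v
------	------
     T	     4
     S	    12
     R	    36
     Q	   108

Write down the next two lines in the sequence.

P  324; O  972

Column u: letters move back 1 place in the alphabet; T, S, R, Q → P → O.
Column v — ×3 each step: 4, 12, 36, 108 → 324 → 972.
So the next two lines are P  324 and O  972.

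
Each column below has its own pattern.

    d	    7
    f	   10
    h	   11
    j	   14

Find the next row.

l  15

Letter — letters move forward 2 places in the alphabet: d, f, h, j → l.
Second component goes 7, 10, 11, 14 → 15 (alternating steps +3, +1, +3, +1, …).
So the next row is l  15.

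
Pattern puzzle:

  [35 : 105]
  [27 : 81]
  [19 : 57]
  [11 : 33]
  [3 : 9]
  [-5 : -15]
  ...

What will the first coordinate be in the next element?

First coordinate: 35, 27, 19, 11, 3, -5 → -13 (−8 each step).

-13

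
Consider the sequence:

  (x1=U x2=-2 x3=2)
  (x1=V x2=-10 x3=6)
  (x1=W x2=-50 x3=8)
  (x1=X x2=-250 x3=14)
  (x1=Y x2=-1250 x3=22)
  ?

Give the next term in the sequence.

X1 — letters move forward 1 place in the alphabet: U, V, W, X, Y → Z.
X2: -2, -10, -50, -250, -1250 → -6250 (×5 each step).
X3 — each term is the sum of the two before it: 2, 6, 8, 14, 22 → 36.
So the next term is (x1=Z x2=-6250 x3=36).

(x1=Z x2=-6250 x3=36)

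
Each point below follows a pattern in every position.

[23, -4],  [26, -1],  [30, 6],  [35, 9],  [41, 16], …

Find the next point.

[48, 19]

First value: 23, 26, 30, 35, 41 → 48 (differences are 3, 4, 5, … (increasing by 1 each time)).
Second value: -4, -1, 6, 9, 16 → 19 (alternating steps +3, +7, +3, +7, …).
Putting it together: [48, 19].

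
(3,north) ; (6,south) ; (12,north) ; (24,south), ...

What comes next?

(48,north)

First part: 3, 6, 12, 24 → 48 (×2 each step).
Direction goes north, south, north, south → north (alternates north ↔ south).
Combining the parts gives (48,north).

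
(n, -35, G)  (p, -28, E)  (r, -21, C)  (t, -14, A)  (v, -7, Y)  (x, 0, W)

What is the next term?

First letter: letters move forward 2 places in the alphabet; n, p, r, t, v, x → z.
Second coordinate — +7 each step: -35, -28, -21, -14, -7, 0 → 7.
Second letter: letters move back 2 places in the alphabet, wrapping A→Z, so G, E, C, A, Y, W → U.
Putting it together: (z, 7, U).

(z, 7, U)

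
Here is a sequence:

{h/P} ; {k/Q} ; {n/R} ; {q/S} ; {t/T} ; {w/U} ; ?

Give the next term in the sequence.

First letter: h, k, n, q, t, w → z (letters move forward 3 places in the alphabet).
For the second letter, letters move forward 1 place in the alphabet: P, Q, R, S, T, U → V.
So the next term is {z/V}.

{z/V}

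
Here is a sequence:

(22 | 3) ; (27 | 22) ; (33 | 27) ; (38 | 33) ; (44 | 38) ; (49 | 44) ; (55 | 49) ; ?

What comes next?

(60 | 55)

First value: alternating steps +5, +6, +5, +6, …; 22, 27, 33, 38, 44, 49, 55 → 60.
Second value: always the previous value of the first value, so 3, 22, 27, 33, 38, 44, 49 → 55.
Putting it together: (60 | 55).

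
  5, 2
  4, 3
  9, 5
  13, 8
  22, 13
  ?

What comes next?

For the first coordinate, each term is the sum of the two before it: 5, 4, 9, 13, 22 → 35.
Second coordinate: each term is the sum of the two before it; 2, 3, 5, 8, 13 → 21.
Putting it together: 35, 21.

35, 21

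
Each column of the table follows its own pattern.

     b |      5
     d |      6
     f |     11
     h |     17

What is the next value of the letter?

j

Letter: b, d, f, h → j (letters move forward 2 places in the alphabet).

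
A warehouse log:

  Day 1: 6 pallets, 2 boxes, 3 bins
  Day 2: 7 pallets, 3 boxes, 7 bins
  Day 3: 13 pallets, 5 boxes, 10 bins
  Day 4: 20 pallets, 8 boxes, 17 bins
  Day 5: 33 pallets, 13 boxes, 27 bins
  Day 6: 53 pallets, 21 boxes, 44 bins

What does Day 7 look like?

For the pallets, each term is the sum of the two before it: 6, 7, 13, 20, 33, 53 → 86.
Boxes: 2, 3, 5, 8, 13, 21 → 34 (each term is the sum of the two before it).
Bins: 3, 7, 10, 17, 27, 44 → 71 (each term is the sum of the two before it).
Combining the parts gives 86 pallets, 34 boxes, 71 bins.

86 pallets, 34 boxes, 71 bins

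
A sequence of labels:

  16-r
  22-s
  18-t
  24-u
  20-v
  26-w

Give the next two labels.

First component: 16, 22, 18, 24, 20, 26 → 22 → 28 (alternating steps +6, −4, +6, −4, …).
Letter: letters move forward 1 place in the alphabet, so r, s, t, u, v, w → x → y.
Putting the parts together: 22-x and then 28-y.

22-x, 28-y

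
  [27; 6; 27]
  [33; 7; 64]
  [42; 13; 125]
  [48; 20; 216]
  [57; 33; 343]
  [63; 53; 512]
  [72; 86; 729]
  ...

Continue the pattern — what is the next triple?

First coordinate: alternating steps +6, +9, +6, +9, …; 27, 33, 42, 48, 57, 63, 72 → 78.
Second coordinate: each term is the sum of the two before it; 6, 7, 13, 20, 33, 53, 86 → 139.
Third coordinate: perfect cubes: 3³, 4³, 5³, …; 27, 64, 125, 216, 343, 512, 729 → 1000.
So the next triple is [78; 139; 1000].

[78; 139; 1000]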